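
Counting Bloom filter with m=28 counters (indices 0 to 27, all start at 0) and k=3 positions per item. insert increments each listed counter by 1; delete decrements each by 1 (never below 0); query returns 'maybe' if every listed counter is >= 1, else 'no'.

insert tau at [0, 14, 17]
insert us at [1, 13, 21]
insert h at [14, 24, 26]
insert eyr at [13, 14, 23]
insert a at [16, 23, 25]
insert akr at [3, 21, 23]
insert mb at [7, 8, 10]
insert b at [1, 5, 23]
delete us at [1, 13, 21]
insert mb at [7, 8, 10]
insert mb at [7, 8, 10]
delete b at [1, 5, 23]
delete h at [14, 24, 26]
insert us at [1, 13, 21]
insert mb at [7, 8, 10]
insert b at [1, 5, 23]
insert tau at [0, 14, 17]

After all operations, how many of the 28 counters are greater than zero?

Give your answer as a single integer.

Step 1: insert tau at [0, 14, 17] -> counters=[1,0,0,0,0,0,0,0,0,0,0,0,0,0,1,0,0,1,0,0,0,0,0,0,0,0,0,0]
Step 2: insert us at [1, 13, 21] -> counters=[1,1,0,0,0,0,0,0,0,0,0,0,0,1,1,0,0,1,0,0,0,1,0,0,0,0,0,0]
Step 3: insert h at [14, 24, 26] -> counters=[1,1,0,0,0,0,0,0,0,0,0,0,0,1,2,0,0,1,0,0,0,1,0,0,1,0,1,0]
Step 4: insert eyr at [13, 14, 23] -> counters=[1,1,0,0,0,0,0,0,0,0,0,0,0,2,3,0,0,1,0,0,0,1,0,1,1,0,1,0]
Step 5: insert a at [16, 23, 25] -> counters=[1,1,0,0,0,0,0,0,0,0,0,0,0,2,3,0,1,1,0,0,0,1,0,2,1,1,1,0]
Step 6: insert akr at [3, 21, 23] -> counters=[1,1,0,1,0,0,0,0,0,0,0,0,0,2,3,0,1,1,0,0,0,2,0,3,1,1,1,0]
Step 7: insert mb at [7, 8, 10] -> counters=[1,1,0,1,0,0,0,1,1,0,1,0,0,2,3,0,1,1,0,0,0,2,0,3,1,1,1,0]
Step 8: insert b at [1, 5, 23] -> counters=[1,2,0,1,0,1,0,1,1,0,1,0,0,2,3,0,1,1,0,0,0,2,0,4,1,1,1,0]
Step 9: delete us at [1, 13, 21] -> counters=[1,1,0,1,0,1,0,1,1,0,1,0,0,1,3,0,1,1,0,0,0,1,0,4,1,1,1,0]
Step 10: insert mb at [7, 8, 10] -> counters=[1,1,0,1,0,1,0,2,2,0,2,0,0,1,3,0,1,1,0,0,0,1,0,4,1,1,1,0]
Step 11: insert mb at [7, 8, 10] -> counters=[1,1,0,1,0,1,0,3,3,0,3,0,0,1,3,0,1,1,0,0,0,1,0,4,1,1,1,0]
Step 12: delete b at [1, 5, 23] -> counters=[1,0,0,1,0,0,0,3,3,0,3,0,0,1,3,0,1,1,0,0,0,1,0,3,1,1,1,0]
Step 13: delete h at [14, 24, 26] -> counters=[1,0,0,1,0,0,0,3,3,0,3,0,0,1,2,0,1,1,0,0,0,1,0,3,0,1,0,0]
Step 14: insert us at [1, 13, 21] -> counters=[1,1,0,1,0,0,0,3,3,0,3,0,0,2,2,0,1,1,0,0,0,2,0,3,0,1,0,0]
Step 15: insert mb at [7, 8, 10] -> counters=[1,1,0,1,0,0,0,4,4,0,4,0,0,2,2,0,1,1,0,0,0,2,0,3,0,1,0,0]
Step 16: insert b at [1, 5, 23] -> counters=[1,2,0,1,0,1,0,4,4,0,4,0,0,2,2,0,1,1,0,0,0,2,0,4,0,1,0,0]
Step 17: insert tau at [0, 14, 17] -> counters=[2,2,0,1,0,1,0,4,4,0,4,0,0,2,3,0,1,2,0,0,0,2,0,4,0,1,0,0]
Final counters=[2,2,0,1,0,1,0,4,4,0,4,0,0,2,3,0,1,2,0,0,0,2,0,4,0,1,0,0] -> 14 nonzero

Answer: 14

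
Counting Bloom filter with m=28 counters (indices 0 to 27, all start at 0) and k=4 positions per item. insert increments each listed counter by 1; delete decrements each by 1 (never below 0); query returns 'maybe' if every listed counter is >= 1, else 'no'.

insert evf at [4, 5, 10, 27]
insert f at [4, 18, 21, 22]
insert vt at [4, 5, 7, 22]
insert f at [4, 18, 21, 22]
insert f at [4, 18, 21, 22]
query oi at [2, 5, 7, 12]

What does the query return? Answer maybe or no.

Step 1: insert evf at [4, 5, 10, 27] -> counters=[0,0,0,0,1,1,0,0,0,0,1,0,0,0,0,0,0,0,0,0,0,0,0,0,0,0,0,1]
Step 2: insert f at [4, 18, 21, 22] -> counters=[0,0,0,0,2,1,0,0,0,0,1,0,0,0,0,0,0,0,1,0,0,1,1,0,0,0,0,1]
Step 3: insert vt at [4, 5, 7, 22] -> counters=[0,0,0,0,3,2,0,1,0,0,1,0,0,0,0,0,0,0,1,0,0,1,2,0,0,0,0,1]
Step 4: insert f at [4, 18, 21, 22] -> counters=[0,0,0,0,4,2,0,1,0,0,1,0,0,0,0,0,0,0,2,0,0,2,3,0,0,0,0,1]
Step 5: insert f at [4, 18, 21, 22] -> counters=[0,0,0,0,5,2,0,1,0,0,1,0,0,0,0,0,0,0,3,0,0,3,4,0,0,0,0,1]
Query oi: check counters[2]=0 counters[5]=2 counters[7]=1 counters[12]=0 -> no

Answer: no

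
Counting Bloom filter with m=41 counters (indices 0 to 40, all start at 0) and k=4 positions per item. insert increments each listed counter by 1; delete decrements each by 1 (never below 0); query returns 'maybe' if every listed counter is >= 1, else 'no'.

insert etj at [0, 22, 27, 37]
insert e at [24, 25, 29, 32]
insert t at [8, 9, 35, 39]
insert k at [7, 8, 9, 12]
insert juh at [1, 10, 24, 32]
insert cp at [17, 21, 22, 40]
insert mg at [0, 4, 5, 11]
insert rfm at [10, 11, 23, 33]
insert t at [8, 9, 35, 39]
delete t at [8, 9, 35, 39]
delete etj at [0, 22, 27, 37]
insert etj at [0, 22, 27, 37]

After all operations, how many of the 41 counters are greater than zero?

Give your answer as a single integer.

Answer: 24

Derivation:
Step 1: insert etj at [0, 22, 27, 37] -> counters=[1,0,0,0,0,0,0,0,0,0,0,0,0,0,0,0,0,0,0,0,0,0,1,0,0,0,0,1,0,0,0,0,0,0,0,0,0,1,0,0,0]
Step 2: insert e at [24, 25, 29, 32] -> counters=[1,0,0,0,0,0,0,0,0,0,0,0,0,0,0,0,0,0,0,0,0,0,1,0,1,1,0,1,0,1,0,0,1,0,0,0,0,1,0,0,0]
Step 3: insert t at [8, 9, 35, 39] -> counters=[1,0,0,0,0,0,0,0,1,1,0,0,0,0,0,0,0,0,0,0,0,0,1,0,1,1,0,1,0,1,0,0,1,0,0,1,0,1,0,1,0]
Step 4: insert k at [7, 8, 9, 12] -> counters=[1,0,0,0,0,0,0,1,2,2,0,0,1,0,0,0,0,0,0,0,0,0,1,0,1,1,0,1,0,1,0,0,1,0,0,1,0,1,0,1,0]
Step 5: insert juh at [1, 10, 24, 32] -> counters=[1,1,0,0,0,0,0,1,2,2,1,0,1,0,0,0,0,0,0,0,0,0,1,0,2,1,0,1,0,1,0,0,2,0,0,1,0,1,0,1,0]
Step 6: insert cp at [17, 21, 22, 40] -> counters=[1,1,0,0,0,0,0,1,2,2,1,0,1,0,0,0,0,1,0,0,0,1,2,0,2,1,0,1,0,1,0,0,2,0,0,1,0,1,0,1,1]
Step 7: insert mg at [0, 4, 5, 11] -> counters=[2,1,0,0,1,1,0,1,2,2,1,1,1,0,0,0,0,1,0,0,0,1,2,0,2,1,0,1,0,1,0,0,2,0,0,1,0,1,0,1,1]
Step 8: insert rfm at [10, 11, 23, 33] -> counters=[2,1,0,0,1,1,0,1,2,2,2,2,1,0,0,0,0,1,0,0,0,1,2,1,2,1,0,1,0,1,0,0,2,1,0,1,0,1,0,1,1]
Step 9: insert t at [8, 9, 35, 39] -> counters=[2,1,0,0,1,1,0,1,3,3,2,2,1,0,0,0,0,1,0,0,0,1,2,1,2,1,0,1,0,1,0,0,2,1,0,2,0,1,0,2,1]
Step 10: delete t at [8, 9, 35, 39] -> counters=[2,1,0,0,1,1,0,1,2,2,2,2,1,0,0,0,0,1,0,0,0,1,2,1,2,1,0,1,0,1,0,0,2,1,0,1,0,1,0,1,1]
Step 11: delete etj at [0, 22, 27, 37] -> counters=[1,1,0,0,1,1,0,1,2,2,2,2,1,0,0,0,0,1,0,0,0,1,1,1,2,1,0,0,0,1,0,0,2,1,0,1,0,0,0,1,1]
Step 12: insert etj at [0, 22, 27, 37] -> counters=[2,1,0,0,1,1,0,1,2,2,2,2,1,0,0,0,0,1,0,0,0,1,2,1,2,1,0,1,0,1,0,0,2,1,0,1,0,1,0,1,1]
Final counters=[2,1,0,0,1,1,0,1,2,2,2,2,1,0,0,0,0,1,0,0,0,1,2,1,2,1,0,1,0,1,0,0,2,1,0,1,0,1,0,1,1] -> 24 nonzero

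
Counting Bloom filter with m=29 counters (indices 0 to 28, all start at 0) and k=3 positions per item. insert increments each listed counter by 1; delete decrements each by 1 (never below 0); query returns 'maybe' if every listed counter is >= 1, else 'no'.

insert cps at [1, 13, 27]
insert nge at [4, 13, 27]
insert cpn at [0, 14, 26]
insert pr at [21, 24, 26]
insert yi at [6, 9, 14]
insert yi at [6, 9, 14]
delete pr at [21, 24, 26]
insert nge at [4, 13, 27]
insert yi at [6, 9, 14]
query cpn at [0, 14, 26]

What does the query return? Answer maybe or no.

Answer: maybe

Derivation:
Step 1: insert cps at [1, 13, 27] -> counters=[0,1,0,0,0,0,0,0,0,0,0,0,0,1,0,0,0,0,0,0,0,0,0,0,0,0,0,1,0]
Step 2: insert nge at [4, 13, 27] -> counters=[0,1,0,0,1,0,0,0,0,0,0,0,0,2,0,0,0,0,0,0,0,0,0,0,0,0,0,2,0]
Step 3: insert cpn at [0, 14, 26] -> counters=[1,1,0,0,1,0,0,0,0,0,0,0,0,2,1,0,0,0,0,0,0,0,0,0,0,0,1,2,0]
Step 4: insert pr at [21, 24, 26] -> counters=[1,1,0,0,1,0,0,0,0,0,0,0,0,2,1,0,0,0,0,0,0,1,0,0,1,0,2,2,0]
Step 5: insert yi at [6, 9, 14] -> counters=[1,1,0,0,1,0,1,0,0,1,0,0,0,2,2,0,0,0,0,0,0,1,0,0,1,0,2,2,0]
Step 6: insert yi at [6, 9, 14] -> counters=[1,1,0,0,1,0,2,0,0,2,0,0,0,2,3,0,0,0,0,0,0,1,0,0,1,0,2,2,0]
Step 7: delete pr at [21, 24, 26] -> counters=[1,1,0,0,1,0,2,0,0,2,0,0,0,2,3,0,0,0,0,0,0,0,0,0,0,0,1,2,0]
Step 8: insert nge at [4, 13, 27] -> counters=[1,1,0,0,2,0,2,0,0,2,0,0,0,3,3,0,0,0,0,0,0,0,0,0,0,0,1,3,0]
Step 9: insert yi at [6, 9, 14] -> counters=[1,1,0,0,2,0,3,0,0,3,0,0,0,3,4,0,0,0,0,0,0,0,0,0,0,0,1,3,0]
Query cpn: check counters[0]=1 counters[14]=4 counters[26]=1 -> maybe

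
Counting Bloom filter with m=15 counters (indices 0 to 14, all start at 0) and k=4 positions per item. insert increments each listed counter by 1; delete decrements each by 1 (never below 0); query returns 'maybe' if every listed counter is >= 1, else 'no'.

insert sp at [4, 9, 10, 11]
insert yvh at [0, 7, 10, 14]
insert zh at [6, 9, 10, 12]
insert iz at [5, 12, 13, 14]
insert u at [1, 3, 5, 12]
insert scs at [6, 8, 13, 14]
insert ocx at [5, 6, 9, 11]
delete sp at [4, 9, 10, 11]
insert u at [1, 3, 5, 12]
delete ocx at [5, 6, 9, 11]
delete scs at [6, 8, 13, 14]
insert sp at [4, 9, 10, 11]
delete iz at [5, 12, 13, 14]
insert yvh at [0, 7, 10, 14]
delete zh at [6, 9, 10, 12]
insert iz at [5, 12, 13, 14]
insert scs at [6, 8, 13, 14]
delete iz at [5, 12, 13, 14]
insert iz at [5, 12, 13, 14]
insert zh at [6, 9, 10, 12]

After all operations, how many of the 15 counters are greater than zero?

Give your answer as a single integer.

Step 1: insert sp at [4, 9, 10, 11] -> counters=[0,0,0,0,1,0,0,0,0,1,1,1,0,0,0]
Step 2: insert yvh at [0, 7, 10, 14] -> counters=[1,0,0,0,1,0,0,1,0,1,2,1,0,0,1]
Step 3: insert zh at [6, 9, 10, 12] -> counters=[1,0,0,0,1,0,1,1,0,2,3,1,1,0,1]
Step 4: insert iz at [5, 12, 13, 14] -> counters=[1,0,0,0,1,1,1,1,0,2,3,1,2,1,2]
Step 5: insert u at [1, 3, 5, 12] -> counters=[1,1,0,1,1,2,1,1,0,2,3,1,3,1,2]
Step 6: insert scs at [6, 8, 13, 14] -> counters=[1,1,0,1,1,2,2,1,1,2,3,1,3,2,3]
Step 7: insert ocx at [5, 6, 9, 11] -> counters=[1,1,0,1,1,3,3,1,1,3,3,2,3,2,3]
Step 8: delete sp at [4, 9, 10, 11] -> counters=[1,1,0,1,0,3,3,1,1,2,2,1,3,2,3]
Step 9: insert u at [1, 3, 5, 12] -> counters=[1,2,0,2,0,4,3,1,1,2,2,1,4,2,3]
Step 10: delete ocx at [5, 6, 9, 11] -> counters=[1,2,0,2,0,3,2,1,1,1,2,0,4,2,3]
Step 11: delete scs at [6, 8, 13, 14] -> counters=[1,2,0,2,0,3,1,1,0,1,2,0,4,1,2]
Step 12: insert sp at [4, 9, 10, 11] -> counters=[1,2,0,2,1,3,1,1,0,2,3,1,4,1,2]
Step 13: delete iz at [5, 12, 13, 14] -> counters=[1,2,0,2,1,2,1,1,0,2,3,1,3,0,1]
Step 14: insert yvh at [0, 7, 10, 14] -> counters=[2,2,0,2,1,2,1,2,0,2,4,1,3,0,2]
Step 15: delete zh at [6, 9, 10, 12] -> counters=[2,2,0,2,1,2,0,2,0,1,3,1,2,0,2]
Step 16: insert iz at [5, 12, 13, 14] -> counters=[2,2,0,2,1,3,0,2,0,1,3,1,3,1,3]
Step 17: insert scs at [6, 8, 13, 14] -> counters=[2,2,0,2,1,3,1,2,1,1,3,1,3,2,4]
Step 18: delete iz at [5, 12, 13, 14] -> counters=[2,2,0,2,1,2,1,2,1,1,3,1,2,1,3]
Step 19: insert iz at [5, 12, 13, 14] -> counters=[2,2,0,2,1,3,1,2,1,1,3,1,3,2,4]
Step 20: insert zh at [6, 9, 10, 12] -> counters=[2,2,0,2,1,3,2,2,1,2,4,1,4,2,4]
Final counters=[2,2,0,2,1,3,2,2,1,2,4,1,4,2,4] -> 14 nonzero

Answer: 14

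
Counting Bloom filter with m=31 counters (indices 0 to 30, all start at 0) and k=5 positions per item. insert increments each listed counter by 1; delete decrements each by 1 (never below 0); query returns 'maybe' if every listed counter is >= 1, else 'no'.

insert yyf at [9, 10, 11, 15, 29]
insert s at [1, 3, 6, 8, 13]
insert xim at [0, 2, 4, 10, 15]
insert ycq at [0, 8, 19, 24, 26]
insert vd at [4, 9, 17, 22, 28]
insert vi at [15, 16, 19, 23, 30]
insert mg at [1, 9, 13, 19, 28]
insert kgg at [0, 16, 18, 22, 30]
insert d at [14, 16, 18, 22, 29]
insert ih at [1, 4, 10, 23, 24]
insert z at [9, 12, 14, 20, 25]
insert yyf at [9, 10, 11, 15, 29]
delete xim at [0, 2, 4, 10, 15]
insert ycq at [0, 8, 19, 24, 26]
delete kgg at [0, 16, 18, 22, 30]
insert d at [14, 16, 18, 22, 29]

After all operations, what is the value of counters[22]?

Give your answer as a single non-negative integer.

Step 1: insert yyf at [9, 10, 11, 15, 29] -> counters=[0,0,0,0,0,0,0,0,0,1,1,1,0,0,0,1,0,0,0,0,0,0,0,0,0,0,0,0,0,1,0]
Step 2: insert s at [1, 3, 6, 8, 13] -> counters=[0,1,0,1,0,0,1,0,1,1,1,1,0,1,0,1,0,0,0,0,0,0,0,0,0,0,0,0,0,1,0]
Step 3: insert xim at [0, 2, 4, 10, 15] -> counters=[1,1,1,1,1,0,1,0,1,1,2,1,0,1,0,2,0,0,0,0,0,0,0,0,0,0,0,0,0,1,0]
Step 4: insert ycq at [0, 8, 19, 24, 26] -> counters=[2,1,1,1,1,0,1,0,2,1,2,1,0,1,0,2,0,0,0,1,0,0,0,0,1,0,1,0,0,1,0]
Step 5: insert vd at [4, 9, 17, 22, 28] -> counters=[2,1,1,1,2,0,1,0,2,2,2,1,0,1,0,2,0,1,0,1,0,0,1,0,1,0,1,0,1,1,0]
Step 6: insert vi at [15, 16, 19, 23, 30] -> counters=[2,1,1,1,2,0,1,0,2,2,2,1,0,1,0,3,1,1,0,2,0,0,1,1,1,0,1,0,1,1,1]
Step 7: insert mg at [1, 9, 13, 19, 28] -> counters=[2,2,1,1,2,0,1,0,2,3,2,1,0,2,0,3,1,1,0,3,0,0,1,1,1,0,1,0,2,1,1]
Step 8: insert kgg at [0, 16, 18, 22, 30] -> counters=[3,2,1,1,2,0,1,0,2,3,2,1,0,2,0,3,2,1,1,3,0,0,2,1,1,0,1,0,2,1,2]
Step 9: insert d at [14, 16, 18, 22, 29] -> counters=[3,2,1,1,2,0,1,0,2,3,2,1,0,2,1,3,3,1,2,3,0,0,3,1,1,0,1,0,2,2,2]
Step 10: insert ih at [1, 4, 10, 23, 24] -> counters=[3,3,1,1,3,0,1,0,2,3,3,1,0,2,1,3,3,1,2,3,0,0,3,2,2,0,1,0,2,2,2]
Step 11: insert z at [9, 12, 14, 20, 25] -> counters=[3,3,1,1,3,0,1,0,2,4,3,1,1,2,2,3,3,1,2,3,1,0,3,2,2,1,1,0,2,2,2]
Step 12: insert yyf at [9, 10, 11, 15, 29] -> counters=[3,3,1,1,3,0,1,0,2,5,4,2,1,2,2,4,3,1,2,3,1,0,3,2,2,1,1,0,2,3,2]
Step 13: delete xim at [0, 2, 4, 10, 15] -> counters=[2,3,0,1,2,0,1,0,2,5,3,2,1,2,2,3,3,1,2,3,1,0,3,2,2,1,1,0,2,3,2]
Step 14: insert ycq at [0, 8, 19, 24, 26] -> counters=[3,3,0,1,2,0,1,0,3,5,3,2,1,2,2,3,3,1,2,4,1,0,3,2,3,1,2,0,2,3,2]
Step 15: delete kgg at [0, 16, 18, 22, 30] -> counters=[2,3,0,1,2,0,1,0,3,5,3,2,1,2,2,3,2,1,1,4,1,0,2,2,3,1,2,0,2,3,1]
Step 16: insert d at [14, 16, 18, 22, 29] -> counters=[2,3,0,1,2,0,1,0,3,5,3,2,1,2,3,3,3,1,2,4,1,0,3,2,3,1,2,0,2,4,1]
Final counters=[2,3,0,1,2,0,1,0,3,5,3,2,1,2,3,3,3,1,2,4,1,0,3,2,3,1,2,0,2,4,1] -> counters[22]=3

Answer: 3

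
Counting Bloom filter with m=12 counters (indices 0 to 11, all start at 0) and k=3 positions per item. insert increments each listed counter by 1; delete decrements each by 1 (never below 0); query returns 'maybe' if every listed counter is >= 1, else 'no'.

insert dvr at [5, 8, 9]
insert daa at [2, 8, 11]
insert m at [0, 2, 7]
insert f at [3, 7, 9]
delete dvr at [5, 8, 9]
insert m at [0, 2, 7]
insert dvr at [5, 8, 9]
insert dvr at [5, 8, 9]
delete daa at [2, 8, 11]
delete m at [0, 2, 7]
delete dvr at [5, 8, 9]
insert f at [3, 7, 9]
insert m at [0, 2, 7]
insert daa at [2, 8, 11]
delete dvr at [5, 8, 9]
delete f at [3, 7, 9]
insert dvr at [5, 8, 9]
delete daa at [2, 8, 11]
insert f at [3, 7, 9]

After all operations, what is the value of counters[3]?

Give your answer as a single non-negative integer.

Answer: 2

Derivation:
Step 1: insert dvr at [5, 8, 9] -> counters=[0,0,0,0,0,1,0,0,1,1,0,0]
Step 2: insert daa at [2, 8, 11] -> counters=[0,0,1,0,0,1,0,0,2,1,0,1]
Step 3: insert m at [0, 2, 7] -> counters=[1,0,2,0,0,1,0,1,2,1,0,1]
Step 4: insert f at [3, 7, 9] -> counters=[1,0,2,1,0,1,0,2,2,2,0,1]
Step 5: delete dvr at [5, 8, 9] -> counters=[1,0,2,1,0,0,0,2,1,1,0,1]
Step 6: insert m at [0, 2, 7] -> counters=[2,0,3,1,0,0,0,3,1,1,0,1]
Step 7: insert dvr at [5, 8, 9] -> counters=[2,0,3,1,0,1,0,3,2,2,0,1]
Step 8: insert dvr at [5, 8, 9] -> counters=[2,0,3,1,0,2,0,3,3,3,0,1]
Step 9: delete daa at [2, 8, 11] -> counters=[2,0,2,1,0,2,0,3,2,3,0,0]
Step 10: delete m at [0, 2, 7] -> counters=[1,0,1,1,0,2,0,2,2,3,0,0]
Step 11: delete dvr at [5, 8, 9] -> counters=[1,0,1,1,0,1,0,2,1,2,0,0]
Step 12: insert f at [3, 7, 9] -> counters=[1,0,1,2,0,1,0,3,1,3,0,0]
Step 13: insert m at [0, 2, 7] -> counters=[2,0,2,2,0,1,0,4,1,3,0,0]
Step 14: insert daa at [2, 8, 11] -> counters=[2,0,3,2,0,1,0,4,2,3,0,1]
Step 15: delete dvr at [5, 8, 9] -> counters=[2,0,3,2,0,0,0,4,1,2,0,1]
Step 16: delete f at [3, 7, 9] -> counters=[2,0,3,1,0,0,0,3,1,1,0,1]
Step 17: insert dvr at [5, 8, 9] -> counters=[2,0,3,1,0,1,0,3,2,2,0,1]
Step 18: delete daa at [2, 8, 11] -> counters=[2,0,2,1,0,1,0,3,1,2,0,0]
Step 19: insert f at [3, 7, 9] -> counters=[2,0,2,2,0,1,0,4,1,3,0,0]
Final counters=[2,0,2,2,0,1,0,4,1,3,0,0] -> counters[3]=2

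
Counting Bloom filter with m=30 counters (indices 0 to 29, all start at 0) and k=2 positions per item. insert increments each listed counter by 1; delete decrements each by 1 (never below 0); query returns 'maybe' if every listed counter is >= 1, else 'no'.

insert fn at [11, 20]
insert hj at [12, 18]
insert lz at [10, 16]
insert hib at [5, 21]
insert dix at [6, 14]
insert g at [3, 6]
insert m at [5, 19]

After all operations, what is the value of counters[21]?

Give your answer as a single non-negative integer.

Answer: 1

Derivation:
Step 1: insert fn at [11, 20] -> counters=[0,0,0,0,0,0,0,0,0,0,0,1,0,0,0,0,0,0,0,0,1,0,0,0,0,0,0,0,0,0]
Step 2: insert hj at [12, 18] -> counters=[0,0,0,0,0,0,0,0,0,0,0,1,1,0,0,0,0,0,1,0,1,0,0,0,0,0,0,0,0,0]
Step 3: insert lz at [10, 16] -> counters=[0,0,0,0,0,0,0,0,0,0,1,1,1,0,0,0,1,0,1,0,1,0,0,0,0,0,0,0,0,0]
Step 4: insert hib at [5, 21] -> counters=[0,0,0,0,0,1,0,0,0,0,1,1,1,0,0,0,1,0,1,0,1,1,0,0,0,0,0,0,0,0]
Step 5: insert dix at [6, 14] -> counters=[0,0,0,0,0,1,1,0,0,0,1,1,1,0,1,0,1,0,1,0,1,1,0,0,0,0,0,0,0,0]
Step 6: insert g at [3, 6] -> counters=[0,0,0,1,0,1,2,0,0,0,1,1,1,0,1,0,1,0,1,0,1,1,0,0,0,0,0,0,0,0]
Step 7: insert m at [5, 19] -> counters=[0,0,0,1,0,2,2,0,0,0,1,1,1,0,1,0,1,0,1,1,1,1,0,0,0,0,0,0,0,0]
Final counters=[0,0,0,1,0,2,2,0,0,0,1,1,1,0,1,0,1,0,1,1,1,1,0,0,0,0,0,0,0,0] -> counters[21]=1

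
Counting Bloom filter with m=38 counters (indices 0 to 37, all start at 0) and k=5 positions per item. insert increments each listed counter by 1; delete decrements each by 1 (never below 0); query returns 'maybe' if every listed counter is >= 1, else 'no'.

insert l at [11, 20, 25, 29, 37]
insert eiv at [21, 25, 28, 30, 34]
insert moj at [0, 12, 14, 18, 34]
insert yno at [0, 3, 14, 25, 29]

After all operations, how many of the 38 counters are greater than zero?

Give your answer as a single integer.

Answer: 14

Derivation:
Step 1: insert l at [11, 20, 25, 29, 37] -> counters=[0,0,0,0,0,0,0,0,0,0,0,1,0,0,0,0,0,0,0,0,1,0,0,0,0,1,0,0,0,1,0,0,0,0,0,0,0,1]
Step 2: insert eiv at [21, 25, 28, 30, 34] -> counters=[0,0,0,0,0,0,0,0,0,0,0,1,0,0,0,0,0,0,0,0,1,1,0,0,0,2,0,0,1,1,1,0,0,0,1,0,0,1]
Step 3: insert moj at [0, 12, 14, 18, 34] -> counters=[1,0,0,0,0,0,0,0,0,0,0,1,1,0,1,0,0,0,1,0,1,1,0,0,0,2,0,0,1,1,1,0,0,0,2,0,0,1]
Step 4: insert yno at [0, 3, 14, 25, 29] -> counters=[2,0,0,1,0,0,0,0,0,0,0,1,1,0,2,0,0,0,1,0,1,1,0,0,0,3,0,0,1,2,1,0,0,0,2,0,0,1]
Final counters=[2,0,0,1,0,0,0,0,0,0,0,1,1,0,2,0,0,0,1,0,1,1,0,0,0,3,0,0,1,2,1,0,0,0,2,0,0,1] -> 14 nonzero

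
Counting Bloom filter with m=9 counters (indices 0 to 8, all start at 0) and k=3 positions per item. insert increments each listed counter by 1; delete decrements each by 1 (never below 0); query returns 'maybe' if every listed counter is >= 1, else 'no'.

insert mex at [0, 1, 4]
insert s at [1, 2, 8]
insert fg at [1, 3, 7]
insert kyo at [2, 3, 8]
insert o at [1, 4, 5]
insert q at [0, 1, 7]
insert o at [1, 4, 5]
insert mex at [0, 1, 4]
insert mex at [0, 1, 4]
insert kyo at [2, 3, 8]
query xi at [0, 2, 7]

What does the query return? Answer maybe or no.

Answer: maybe

Derivation:
Step 1: insert mex at [0, 1, 4] -> counters=[1,1,0,0,1,0,0,0,0]
Step 2: insert s at [1, 2, 8] -> counters=[1,2,1,0,1,0,0,0,1]
Step 3: insert fg at [1, 3, 7] -> counters=[1,3,1,1,1,0,0,1,1]
Step 4: insert kyo at [2, 3, 8] -> counters=[1,3,2,2,1,0,0,1,2]
Step 5: insert o at [1, 4, 5] -> counters=[1,4,2,2,2,1,0,1,2]
Step 6: insert q at [0, 1, 7] -> counters=[2,5,2,2,2,1,0,2,2]
Step 7: insert o at [1, 4, 5] -> counters=[2,6,2,2,3,2,0,2,2]
Step 8: insert mex at [0, 1, 4] -> counters=[3,7,2,2,4,2,0,2,2]
Step 9: insert mex at [0, 1, 4] -> counters=[4,8,2,2,5,2,0,2,2]
Step 10: insert kyo at [2, 3, 8] -> counters=[4,8,3,3,5,2,0,2,3]
Query xi: check counters[0]=4 counters[2]=3 counters[7]=2 -> maybe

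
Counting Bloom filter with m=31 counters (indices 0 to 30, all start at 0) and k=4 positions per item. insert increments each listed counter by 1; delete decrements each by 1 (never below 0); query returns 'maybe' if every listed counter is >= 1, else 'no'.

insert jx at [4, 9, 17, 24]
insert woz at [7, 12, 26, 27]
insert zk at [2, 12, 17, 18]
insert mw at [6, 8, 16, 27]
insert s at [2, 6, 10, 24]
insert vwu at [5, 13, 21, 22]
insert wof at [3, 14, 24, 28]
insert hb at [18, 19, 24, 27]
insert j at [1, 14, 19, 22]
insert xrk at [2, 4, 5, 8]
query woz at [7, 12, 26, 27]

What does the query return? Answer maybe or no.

Answer: maybe

Derivation:
Step 1: insert jx at [4, 9, 17, 24] -> counters=[0,0,0,0,1,0,0,0,0,1,0,0,0,0,0,0,0,1,0,0,0,0,0,0,1,0,0,0,0,0,0]
Step 2: insert woz at [7, 12, 26, 27] -> counters=[0,0,0,0,1,0,0,1,0,1,0,0,1,0,0,0,0,1,0,0,0,0,0,0,1,0,1,1,0,0,0]
Step 3: insert zk at [2, 12, 17, 18] -> counters=[0,0,1,0,1,0,0,1,0,1,0,0,2,0,0,0,0,2,1,0,0,0,0,0,1,0,1,1,0,0,0]
Step 4: insert mw at [6, 8, 16, 27] -> counters=[0,0,1,0,1,0,1,1,1,1,0,0,2,0,0,0,1,2,1,0,0,0,0,0,1,0,1,2,0,0,0]
Step 5: insert s at [2, 6, 10, 24] -> counters=[0,0,2,0,1,0,2,1,1,1,1,0,2,0,0,0,1,2,1,0,0,0,0,0,2,0,1,2,0,0,0]
Step 6: insert vwu at [5, 13, 21, 22] -> counters=[0,0,2,0,1,1,2,1,1,1,1,0,2,1,0,0,1,2,1,0,0,1,1,0,2,0,1,2,0,0,0]
Step 7: insert wof at [3, 14, 24, 28] -> counters=[0,0,2,1,1,1,2,1,1,1,1,0,2,1,1,0,1,2,1,0,0,1,1,0,3,0,1,2,1,0,0]
Step 8: insert hb at [18, 19, 24, 27] -> counters=[0,0,2,1,1,1,2,1,1,1,1,0,2,1,1,0,1,2,2,1,0,1,1,0,4,0,1,3,1,0,0]
Step 9: insert j at [1, 14, 19, 22] -> counters=[0,1,2,1,1,1,2,1,1,1,1,0,2,1,2,0,1,2,2,2,0,1,2,0,4,0,1,3,1,0,0]
Step 10: insert xrk at [2, 4, 5, 8] -> counters=[0,1,3,1,2,2,2,1,2,1,1,0,2,1,2,0,1,2,2,2,0,1,2,0,4,0,1,3,1,0,0]
Query woz: check counters[7]=1 counters[12]=2 counters[26]=1 counters[27]=3 -> maybe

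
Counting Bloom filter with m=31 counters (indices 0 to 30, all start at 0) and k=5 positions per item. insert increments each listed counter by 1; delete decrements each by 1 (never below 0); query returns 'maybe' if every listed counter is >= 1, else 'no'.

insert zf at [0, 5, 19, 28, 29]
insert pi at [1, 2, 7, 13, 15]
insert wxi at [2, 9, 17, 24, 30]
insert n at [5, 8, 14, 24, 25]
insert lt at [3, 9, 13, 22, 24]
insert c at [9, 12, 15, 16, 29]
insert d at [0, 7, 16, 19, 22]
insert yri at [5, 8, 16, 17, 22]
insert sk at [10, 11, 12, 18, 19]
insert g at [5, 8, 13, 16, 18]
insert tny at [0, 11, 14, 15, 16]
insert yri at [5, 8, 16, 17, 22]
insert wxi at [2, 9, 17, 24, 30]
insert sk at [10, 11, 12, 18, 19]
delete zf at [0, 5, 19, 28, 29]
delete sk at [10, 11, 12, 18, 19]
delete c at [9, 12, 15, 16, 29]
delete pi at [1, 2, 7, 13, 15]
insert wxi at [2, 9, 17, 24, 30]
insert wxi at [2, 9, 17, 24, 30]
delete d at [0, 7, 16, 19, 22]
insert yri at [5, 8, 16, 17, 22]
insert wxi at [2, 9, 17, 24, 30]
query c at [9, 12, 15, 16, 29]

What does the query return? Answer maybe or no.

Step 1: insert zf at [0, 5, 19, 28, 29] -> counters=[1,0,0,0,0,1,0,0,0,0,0,0,0,0,0,0,0,0,0,1,0,0,0,0,0,0,0,0,1,1,0]
Step 2: insert pi at [1, 2, 7, 13, 15] -> counters=[1,1,1,0,0,1,0,1,0,0,0,0,0,1,0,1,0,0,0,1,0,0,0,0,0,0,0,0,1,1,0]
Step 3: insert wxi at [2, 9, 17, 24, 30] -> counters=[1,1,2,0,0,1,0,1,0,1,0,0,0,1,0,1,0,1,0,1,0,0,0,0,1,0,0,0,1,1,1]
Step 4: insert n at [5, 8, 14, 24, 25] -> counters=[1,1,2,0,0,2,0,1,1,1,0,0,0,1,1,1,0,1,0,1,0,0,0,0,2,1,0,0,1,1,1]
Step 5: insert lt at [3, 9, 13, 22, 24] -> counters=[1,1,2,1,0,2,0,1,1,2,0,0,0,2,1,1,0,1,0,1,0,0,1,0,3,1,0,0,1,1,1]
Step 6: insert c at [9, 12, 15, 16, 29] -> counters=[1,1,2,1,0,2,0,1,1,3,0,0,1,2,1,2,1,1,0,1,0,0,1,0,3,1,0,0,1,2,1]
Step 7: insert d at [0, 7, 16, 19, 22] -> counters=[2,1,2,1,0,2,0,2,1,3,0,0,1,2,1,2,2,1,0,2,0,0,2,0,3,1,0,0,1,2,1]
Step 8: insert yri at [5, 8, 16, 17, 22] -> counters=[2,1,2,1,0,3,0,2,2,3,0,0,1,2,1,2,3,2,0,2,0,0,3,0,3,1,0,0,1,2,1]
Step 9: insert sk at [10, 11, 12, 18, 19] -> counters=[2,1,2,1,0,3,0,2,2,3,1,1,2,2,1,2,3,2,1,3,0,0,3,0,3,1,0,0,1,2,1]
Step 10: insert g at [5, 8, 13, 16, 18] -> counters=[2,1,2,1,0,4,0,2,3,3,1,1,2,3,1,2,4,2,2,3,0,0,3,0,3,1,0,0,1,2,1]
Step 11: insert tny at [0, 11, 14, 15, 16] -> counters=[3,1,2,1,0,4,0,2,3,3,1,2,2,3,2,3,5,2,2,3,0,0,3,0,3,1,0,0,1,2,1]
Step 12: insert yri at [5, 8, 16, 17, 22] -> counters=[3,1,2,1,0,5,0,2,4,3,1,2,2,3,2,3,6,3,2,3,0,0,4,0,3,1,0,0,1,2,1]
Step 13: insert wxi at [2, 9, 17, 24, 30] -> counters=[3,1,3,1,0,5,0,2,4,4,1,2,2,3,2,3,6,4,2,3,0,0,4,0,4,1,0,0,1,2,2]
Step 14: insert sk at [10, 11, 12, 18, 19] -> counters=[3,1,3,1,0,5,0,2,4,4,2,3,3,3,2,3,6,4,3,4,0,0,4,0,4,1,0,0,1,2,2]
Step 15: delete zf at [0, 5, 19, 28, 29] -> counters=[2,1,3,1,0,4,0,2,4,4,2,3,3,3,2,3,6,4,3,3,0,0,4,0,4,1,0,0,0,1,2]
Step 16: delete sk at [10, 11, 12, 18, 19] -> counters=[2,1,3,1,0,4,0,2,4,4,1,2,2,3,2,3,6,4,2,2,0,0,4,0,4,1,0,0,0,1,2]
Step 17: delete c at [9, 12, 15, 16, 29] -> counters=[2,1,3,1,0,4,0,2,4,3,1,2,1,3,2,2,5,4,2,2,0,0,4,0,4,1,0,0,0,0,2]
Step 18: delete pi at [1, 2, 7, 13, 15] -> counters=[2,0,2,1,0,4,0,1,4,3,1,2,1,2,2,1,5,4,2,2,0,0,4,0,4,1,0,0,0,0,2]
Step 19: insert wxi at [2, 9, 17, 24, 30] -> counters=[2,0,3,1,0,4,0,1,4,4,1,2,1,2,2,1,5,5,2,2,0,0,4,0,5,1,0,0,0,0,3]
Step 20: insert wxi at [2, 9, 17, 24, 30] -> counters=[2,0,4,1,0,4,0,1,4,5,1,2,1,2,2,1,5,6,2,2,0,0,4,0,6,1,0,0,0,0,4]
Step 21: delete d at [0, 7, 16, 19, 22] -> counters=[1,0,4,1,0,4,0,0,4,5,1,2,1,2,2,1,4,6,2,1,0,0,3,0,6,1,0,0,0,0,4]
Step 22: insert yri at [5, 8, 16, 17, 22] -> counters=[1,0,4,1,0,5,0,0,5,5,1,2,1,2,2,1,5,7,2,1,0,0,4,0,6,1,0,0,0,0,4]
Step 23: insert wxi at [2, 9, 17, 24, 30] -> counters=[1,0,5,1,0,5,0,0,5,6,1,2,1,2,2,1,5,8,2,1,0,0,4,0,7,1,0,0,0,0,5]
Query c: check counters[9]=6 counters[12]=1 counters[15]=1 counters[16]=5 counters[29]=0 -> no

Answer: no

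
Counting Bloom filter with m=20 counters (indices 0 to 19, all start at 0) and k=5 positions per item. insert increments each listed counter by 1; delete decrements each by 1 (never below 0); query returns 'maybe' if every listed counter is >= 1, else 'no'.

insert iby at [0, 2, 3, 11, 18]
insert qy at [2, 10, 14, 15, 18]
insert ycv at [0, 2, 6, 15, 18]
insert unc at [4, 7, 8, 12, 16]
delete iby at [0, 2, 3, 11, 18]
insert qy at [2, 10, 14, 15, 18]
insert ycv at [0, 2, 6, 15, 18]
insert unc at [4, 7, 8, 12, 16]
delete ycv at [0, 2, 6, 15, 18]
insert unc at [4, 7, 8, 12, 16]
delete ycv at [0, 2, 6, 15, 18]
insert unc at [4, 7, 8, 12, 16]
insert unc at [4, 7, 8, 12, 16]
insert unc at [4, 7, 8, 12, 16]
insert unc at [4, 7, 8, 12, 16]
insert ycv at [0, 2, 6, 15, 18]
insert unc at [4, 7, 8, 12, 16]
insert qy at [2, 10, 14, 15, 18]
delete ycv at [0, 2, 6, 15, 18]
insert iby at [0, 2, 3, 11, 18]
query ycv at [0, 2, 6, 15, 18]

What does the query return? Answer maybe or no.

Step 1: insert iby at [0, 2, 3, 11, 18] -> counters=[1,0,1,1,0,0,0,0,0,0,0,1,0,0,0,0,0,0,1,0]
Step 2: insert qy at [2, 10, 14, 15, 18] -> counters=[1,0,2,1,0,0,0,0,0,0,1,1,0,0,1,1,0,0,2,0]
Step 3: insert ycv at [0, 2, 6, 15, 18] -> counters=[2,0,3,1,0,0,1,0,0,0,1,1,0,0,1,2,0,0,3,0]
Step 4: insert unc at [4, 7, 8, 12, 16] -> counters=[2,0,3,1,1,0,1,1,1,0,1,1,1,0,1,2,1,0,3,0]
Step 5: delete iby at [0, 2, 3, 11, 18] -> counters=[1,0,2,0,1,0,1,1,1,0,1,0,1,0,1,2,1,0,2,0]
Step 6: insert qy at [2, 10, 14, 15, 18] -> counters=[1,0,3,0,1,0,1,1,1,0,2,0,1,0,2,3,1,0,3,0]
Step 7: insert ycv at [0, 2, 6, 15, 18] -> counters=[2,0,4,0,1,0,2,1,1,0,2,0,1,0,2,4,1,0,4,0]
Step 8: insert unc at [4, 7, 8, 12, 16] -> counters=[2,0,4,0,2,0,2,2,2,0,2,0,2,0,2,4,2,0,4,0]
Step 9: delete ycv at [0, 2, 6, 15, 18] -> counters=[1,0,3,0,2,0,1,2,2,0,2,0,2,0,2,3,2,0,3,0]
Step 10: insert unc at [4, 7, 8, 12, 16] -> counters=[1,0,3,0,3,0,1,3,3,0,2,0,3,0,2,3,3,0,3,0]
Step 11: delete ycv at [0, 2, 6, 15, 18] -> counters=[0,0,2,0,3,0,0,3,3,0,2,0,3,0,2,2,3,0,2,0]
Step 12: insert unc at [4, 7, 8, 12, 16] -> counters=[0,0,2,0,4,0,0,4,4,0,2,0,4,0,2,2,4,0,2,0]
Step 13: insert unc at [4, 7, 8, 12, 16] -> counters=[0,0,2,0,5,0,0,5,5,0,2,0,5,0,2,2,5,0,2,0]
Step 14: insert unc at [4, 7, 8, 12, 16] -> counters=[0,0,2,0,6,0,0,6,6,0,2,0,6,0,2,2,6,0,2,0]
Step 15: insert unc at [4, 7, 8, 12, 16] -> counters=[0,0,2,0,7,0,0,7,7,0,2,0,7,0,2,2,7,0,2,0]
Step 16: insert ycv at [0, 2, 6, 15, 18] -> counters=[1,0,3,0,7,0,1,7,7,0,2,0,7,0,2,3,7,0,3,0]
Step 17: insert unc at [4, 7, 8, 12, 16] -> counters=[1,0,3,0,8,0,1,8,8,0,2,0,8,0,2,3,8,0,3,0]
Step 18: insert qy at [2, 10, 14, 15, 18] -> counters=[1,0,4,0,8,0,1,8,8,0,3,0,8,0,3,4,8,0,4,0]
Step 19: delete ycv at [0, 2, 6, 15, 18] -> counters=[0,0,3,0,8,0,0,8,8,0,3,0,8,0,3,3,8,0,3,0]
Step 20: insert iby at [0, 2, 3, 11, 18] -> counters=[1,0,4,1,8,0,0,8,8,0,3,1,8,0,3,3,8,0,4,0]
Query ycv: check counters[0]=1 counters[2]=4 counters[6]=0 counters[15]=3 counters[18]=4 -> no

Answer: no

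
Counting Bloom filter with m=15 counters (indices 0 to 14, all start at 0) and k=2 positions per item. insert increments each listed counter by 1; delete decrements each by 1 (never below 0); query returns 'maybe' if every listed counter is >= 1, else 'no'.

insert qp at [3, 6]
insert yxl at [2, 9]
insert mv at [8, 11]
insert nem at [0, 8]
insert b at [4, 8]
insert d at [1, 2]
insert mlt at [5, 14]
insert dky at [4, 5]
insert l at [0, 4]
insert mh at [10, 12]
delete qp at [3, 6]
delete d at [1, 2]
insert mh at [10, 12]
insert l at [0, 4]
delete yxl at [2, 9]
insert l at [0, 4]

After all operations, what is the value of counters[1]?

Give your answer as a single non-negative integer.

Answer: 0

Derivation:
Step 1: insert qp at [3, 6] -> counters=[0,0,0,1,0,0,1,0,0,0,0,0,0,0,0]
Step 2: insert yxl at [2, 9] -> counters=[0,0,1,1,0,0,1,0,0,1,0,0,0,0,0]
Step 3: insert mv at [8, 11] -> counters=[0,0,1,1,0,0,1,0,1,1,0,1,0,0,0]
Step 4: insert nem at [0, 8] -> counters=[1,0,1,1,0,0,1,0,2,1,0,1,0,0,0]
Step 5: insert b at [4, 8] -> counters=[1,0,1,1,1,0,1,0,3,1,0,1,0,0,0]
Step 6: insert d at [1, 2] -> counters=[1,1,2,1,1,0,1,0,3,1,0,1,0,0,0]
Step 7: insert mlt at [5, 14] -> counters=[1,1,2,1,1,1,1,0,3,1,0,1,0,0,1]
Step 8: insert dky at [4, 5] -> counters=[1,1,2,1,2,2,1,0,3,1,0,1,0,0,1]
Step 9: insert l at [0, 4] -> counters=[2,1,2,1,3,2,1,0,3,1,0,1,0,0,1]
Step 10: insert mh at [10, 12] -> counters=[2,1,2,1,3,2,1,0,3,1,1,1,1,0,1]
Step 11: delete qp at [3, 6] -> counters=[2,1,2,0,3,2,0,0,3,1,1,1,1,0,1]
Step 12: delete d at [1, 2] -> counters=[2,0,1,0,3,2,0,0,3,1,1,1,1,0,1]
Step 13: insert mh at [10, 12] -> counters=[2,0,1,0,3,2,0,0,3,1,2,1,2,0,1]
Step 14: insert l at [0, 4] -> counters=[3,0,1,0,4,2,0,0,3,1,2,1,2,0,1]
Step 15: delete yxl at [2, 9] -> counters=[3,0,0,0,4,2,0,0,3,0,2,1,2,0,1]
Step 16: insert l at [0, 4] -> counters=[4,0,0,0,5,2,0,0,3,0,2,1,2,0,1]
Final counters=[4,0,0,0,5,2,0,0,3,0,2,1,2,0,1] -> counters[1]=0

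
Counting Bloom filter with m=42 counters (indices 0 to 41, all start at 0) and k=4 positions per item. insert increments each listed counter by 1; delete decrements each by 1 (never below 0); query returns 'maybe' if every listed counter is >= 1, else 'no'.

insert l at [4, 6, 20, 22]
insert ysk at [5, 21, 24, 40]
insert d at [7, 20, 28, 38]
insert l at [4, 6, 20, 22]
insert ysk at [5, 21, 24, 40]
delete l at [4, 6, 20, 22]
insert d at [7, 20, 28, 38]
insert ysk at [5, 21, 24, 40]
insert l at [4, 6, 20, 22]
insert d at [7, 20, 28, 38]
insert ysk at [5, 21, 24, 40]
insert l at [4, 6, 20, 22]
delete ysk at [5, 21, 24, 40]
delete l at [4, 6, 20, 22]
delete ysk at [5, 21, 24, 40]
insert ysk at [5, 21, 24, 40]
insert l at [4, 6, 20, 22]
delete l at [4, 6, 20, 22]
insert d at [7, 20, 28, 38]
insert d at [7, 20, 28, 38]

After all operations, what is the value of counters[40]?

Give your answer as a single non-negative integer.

Answer: 3

Derivation:
Step 1: insert l at [4, 6, 20, 22] -> counters=[0,0,0,0,1,0,1,0,0,0,0,0,0,0,0,0,0,0,0,0,1,0,1,0,0,0,0,0,0,0,0,0,0,0,0,0,0,0,0,0,0,0]
Step 2: insert ysk at [5, 21, 24, 40] -> counters=[0,0,0,0,1,1,1,0,0,0,0,0,0,0,0,0,0,0,0,0,1,1,1,0,1,0,0,0,0,0,0,0,0,0,0,0,0,0,0,0,1,0]
Step 3: insert d at [7, 20, 28, 38] -> counters=[0,0,0,0,1,1,1,1,0,0,0,0,0,0,0,0,0,0,0,0,2,1,1,0,1,0,0,0,1,0,0,0,0,0,0,0,0,0,1,0,1,0]
Step 4: insert l at [4, 6, 20, 22] -> counters=[0,0,0,0,2,1,2,1,0,0,0,0,0,0,0,0,0,0,0,0,3,1,2,0,1,0,0,0,1,0,0,0,0,0,0,0,0,0,1,0,1,0]
Step 5: insert ysk at [5, 21, 24, 40] -> counters=[0,0,0,0,2,2,2,1,0,0,0,0,0,0,0,0,0,0,0,0,3,2,2,0,2,0,0,0,1,0,0,0,0,0,0,0,0,0,1,0,2,0]
Step 6: delete l at [4, 6, 20, 22] -> counters=[0,0,0,0,1,2,1,1,0,0,0,0,0,0,0,0,0,0,0,0,2,2,1,0,2,0,0,0,1,0,0,0,0,0,0,0,0,0,1,0,2,0]
Step 7: insert d at [7, 20, 28, 38] -> counters=[0,0,0,0,1,2,1,2,0,0,0,0,0,0,0,0,0,0,0,0,3,2,1,0,2,0,0,0,2,0,0,0,0,0,0,0,0,0,2,0,2,0]
Step 8: insert ysk at [5, 21, 24, 40] -> counters=[0,0,0,0,1,3,1,2,0,0,0,0,0,0,0,0,0,0,0,0,3,3,1,0,3,0,0,0,2,0,0,0,0,0,0,0,0,0,2,0,3,0]
Step 9: insert l at [4, 6, 20, 22] -> counters=[0,0,0,0,2,3,2,2,0,0,0,0,0,0,0,0,0,0,0,0,4,3,2,0,3,0,0,0,2,0,0,0,0,0,0,0,0,0,2,0,3,0]
Step 10: insert d at [7, 20, 28, 38] -> counters=[0,0,0,0,2,3,2,3,0,0,0,0,0,0,0,0,0,0,0,0,5,3,2,0,3,0,0,0,3,0,0,0,0,0,0,0,0,0,3,0,3,0]
Step 11: insert ysk at [5, 21, 24, 40] -> counters=[0,0,0,0,2,4,2,3,0,0,0,0,0,0,0,0,0,0,0,0,5,4,2,0,4,0,0,0,3,0,0,0,0,0,0,0,0,0,3,0,4,0]
Step 12: insert l at [4, 6, 20, 22] -> counters=[0,0,0,0,3,4,3,3,0,0,0,0,0,0,0,0,0,0,0,0,6,4,3,0,4,0,0,0,3,0,0,0,0,0,0,0,0,0,3,0,4,0]
Step 13: delete ysk at [5, 21, 24, 40] -> counters=[0,0,0,0,3,3,3,3,0,0,0,0,0,0,0,0,0,0,0,0,6,3,3,0,3,0,0,0,3,0,0,0,0,0,0,0,0,0,3,0,3,0]
Step 14: delete l at [4, 6, 20, 22] -> counters=[0,0,0,0,2,3,2,3,0,0,0,0,0,0,0,0,0,0,0,0,5,3,2,0,3,0,0,0,3,0,0,0,0,0,0,0,0,0,3,0,3,0]
Step 15: delete ysk at [5, 21, 24, 40] -> counters=[0,0,0,0,2,2,2,3,0,0,0,0,0,0,0,0,0,0,0,0,5,2,2,0,2,0,0,0,3,0,0,0,0,0,0,0,0,0,3,0,2,0]
Step 16: insert ysk at [5, 21, 24, 40] -> counters=[0,0,0,0,2,3,2,3,0,0,0,0,0,0,0,0,0,0,0,0,5,3,2,0,3,0,0,0,3,0,0,0,0,0,0,0,0,0,3,0,3,0]
Step 17: insert l at [4, 6, 20, 22] -> counters=[0,0,0,0,3,3,3,3,0,0,0,0,0,0,0,0,0,0,0,0,6,3,3,0,3,0,0,0,3,0,0,0,0,0,0,0,0,0,3,0,3,0]
Step 18: delete l at [4, 6, 20, 22] -> counters=[0,0,0,0,2,3,2,3,0,0,0,0,0,0,0,0,0,0,0,0,5,3,2,0,3,0,0,0,3,0,0,0,0,0,0,0,0,0,3,0,3,0]
Step 19: insert d at [7, 20, 28, 38] -> counters=[0,0,0,0,2,3,2,4,0,0,0,0,0,0,0,0,0,0,0,0,6,3,2,0,3,0,0,0,4,0,0,0,0,0,0,0,0,0,4,0,3,0]
Step 20: insert d at [7, 20, 28, 38] -> counters=[0,0,0,0,2,3,2,5,0,0,0,0,0,0,0,0,0,0,0,0,7,3,2,0,3,0,0,0,5,0,0,0,0,0,0,0,0,0,5,0,3,0]
Final counters=[0,0,0,0,2,3,2,5,0,0,0,0,0,0,0,0,0,0,0,0,7,3,2,0,3,0,0,0,5,0,0,0,0,0,0,0,0,0,5,0,3,0] -> counters[40]=3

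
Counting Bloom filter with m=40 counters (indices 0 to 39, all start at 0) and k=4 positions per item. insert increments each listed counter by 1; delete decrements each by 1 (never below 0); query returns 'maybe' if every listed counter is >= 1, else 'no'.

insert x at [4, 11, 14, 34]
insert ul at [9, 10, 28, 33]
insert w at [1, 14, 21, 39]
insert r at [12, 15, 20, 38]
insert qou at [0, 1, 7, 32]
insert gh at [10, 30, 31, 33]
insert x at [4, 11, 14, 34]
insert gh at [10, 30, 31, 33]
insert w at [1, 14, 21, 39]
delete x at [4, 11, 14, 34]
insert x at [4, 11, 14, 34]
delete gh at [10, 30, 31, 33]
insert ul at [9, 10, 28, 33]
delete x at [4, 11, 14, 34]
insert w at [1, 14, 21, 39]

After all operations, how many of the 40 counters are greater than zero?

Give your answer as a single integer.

Answer: 20

Derivation:
Step 1: insert x at [4, 11, 14, 34] -> counters=[0,0,0,0,1,0,0,0,0,0,0,1,0,0,1,0,0,0,0,0,0,0,0,0,0,0,0,0,0,0,0,0,0,0,1,0,0,0,0,0]
Step 2: insert ul at [9, 10, 28, 33] -> counters=[0,0,0,0,1,0,0,0,0,1,1,1,0,0,1,0,0,0,0,0,0,0,0,0,0,0,0,0,1,0,0,0,0,1,1,0,0,0,0,0]
Step 3: insert w at [1, 14, 21, 39] -> counters=[0,1,0,0,1,0,0,0,0,1,1,1,0,0,2,0,0,0,0,0,0,1,0,0,0,0,0,0,1,0,0,0,0,1,1,0,0,0,0,1]
Step 4: insert r at [12, 15, 20, 38] -> counters=[0,1,0,0,1,0,0,0,0,1,1,1,1,0,2,1,0,0,0,0,1,1,0,0,0,0,0,0,1,0,0,0,0,1,1,0,0,0,1,1]
Step 5: insert qou at [0, 1, 7, 32] -> counters=[1,2,0,0,1,0,0,1,0,1,1,1,1,0,2,1,0,0,0,0,1,1,0,0,0,0,0,0,1,0,0,0,1,1,1,0,0,0,1,1]
Step 6: insert gh at [10, 30, 31, 33] -> counters=[1,2,0,0,1,0,0,1,0,1,2,1,1,0,2,1,0,0,0,0,1,1,0,0,0,0,0,0,1,0,1,1,1,2,1,0,0,0,1,1]
Step 7: insert x at [4, 11, 14, 34] -> counters=[1,2,0,0,2,0,0,1,0,1,2,2,1,0,3,1,0,0,0,0,1,1,0,0,0,0,0,0,1,0,1,1,1,2,2,0,0,0,1,1]
Step 8: insert gh at [10, 30, 31, 33] -> counters=[1,2,0,0,2,0,0,1,0,1,3,2,1,0,3,1,0,0,0,0,1,1,0,0,0,0,0,0,1,0,2,2,1,3,2,0,0,0,1,1]
Step 9: insert w at [1, 14, 21, 39] -> counters=[1,3,0,0,2,0,0,1,0,1,3,2,1,0,4,1,0,0,0,0,1,2,0,0,0,0,0,0,1,0,2,2,1,3,2,0,0,0,1,2]
Step 10: delete x at [4, 11, 14, 34] -> counters=[1,3,0,0,1,0,0,1,0,1,3,1,1,0,3,1,0,0,0,0,1,2,0,0,0,0,0,0,1,0,2,2,1,3,1,0,0,0,1,2]
Step 11: insert x at [4, 11, 14, 34] -> counters=[1,3,0,0,2,0,0,1,0,1,3,2,1,0,4,1,0,0,0,0,1,2,0,0,0,0,0,0,1,0,2,2,1,3,2,0,0,0,1,2]
Step 12: delete gh at [10, 30, 31, 33] -> counters=[1,3,0,0,2,0,0,1,0,1,2,2,1,0,4,1,0,0,0,0,1,2,0,0,0,0,0,0,1,0,1,1,1,2,2,0,0,0,1,2]
Step 13: insert ul at [9, 10, 28, 33] -> counters=[1,3,0,0,2,0,0,1,0,2,3,2,1,0,4,1,0,0,0,0,1,2,0,0,0,0,0,0,2,0,1,1,1,3,2,0,0,0,1,2]
Step 14: delete x at [4, 11, 14, 34] -> counters=[1,3,0,0,1,0,0,1,0,2,3,1,1,0,3,1,0,0,0,0,1,2,0,0,0,0,0,0,2,0,1,1,1,3,1,0,0,0,1,2]
Step 15: insert w at [1, 14, 21, 39] -> counters=[1,4,0,0,1,0,0,1,0,2,3,1,1,0,4,1,0,0,0,0,1,3,0,0,0,0,0,0,2,0,1,1,1,3,1,0,0,0,1,3]
Final counters=[1,4,0,0,1,0,0,1,0,2,3,1,1,0,4,1,0,0,0,0,1,3,0,0,0,0,0,0,2,0,1,1,1,3,1,0,0,0,1,3] -> 20 nonzero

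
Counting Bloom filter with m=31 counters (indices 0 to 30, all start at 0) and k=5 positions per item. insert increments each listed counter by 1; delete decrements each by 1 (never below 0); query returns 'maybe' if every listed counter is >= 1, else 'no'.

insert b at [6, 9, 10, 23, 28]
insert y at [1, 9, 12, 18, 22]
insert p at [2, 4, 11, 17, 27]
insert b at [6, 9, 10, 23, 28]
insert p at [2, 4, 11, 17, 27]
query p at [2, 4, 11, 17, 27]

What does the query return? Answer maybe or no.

Step 1: insert b at [6, 9, 10, 23, 28] -> counters=[0,0,0,0,0,0,1,0,0,1,1,0,0,0,0,0,0,0,0,0,0,0,0,1,0,0,0,0,1,0,0]
Step 2: insert y at [1, 9, 12, 18, 22] -> counters=[0,1,0,0,0,0,1,0,0,2,1,0,1,0,0,0,0,0,1,0,0,0,1,1,0,0,0,0,1,0,0]
Step 3: insert p at [2, 4, 11, 17, 27] -> counters=[0,1,1,0,1,0,1,0,0,2,1,1,1,0,0,0,0,1,1,0,0,0,1,1,0,0,0,1,1,0,0]
Step 4: insert b at [6, 9, 10, 23, 28] -> counters=[0,1,1,0,1,0,2,0,0,3,2,1,1,0,0,0,0,1,1,0,0,0,1,2,0,0,0,1,2,0,0]
Step 5: insert p at [2, 4, 11, 17, 27] -> counters=[0,1,2,0,2,0,2,0,0,3,2,2,1,0,0,0,0,2,1,0,0,0,1,2,0,0,0,2,2,0,0]
Query p: check counters[2]=2 counters[4]=2 counters[11]=2 counters[17]=2 counters[27]=2 -> maybe

Answer: maybe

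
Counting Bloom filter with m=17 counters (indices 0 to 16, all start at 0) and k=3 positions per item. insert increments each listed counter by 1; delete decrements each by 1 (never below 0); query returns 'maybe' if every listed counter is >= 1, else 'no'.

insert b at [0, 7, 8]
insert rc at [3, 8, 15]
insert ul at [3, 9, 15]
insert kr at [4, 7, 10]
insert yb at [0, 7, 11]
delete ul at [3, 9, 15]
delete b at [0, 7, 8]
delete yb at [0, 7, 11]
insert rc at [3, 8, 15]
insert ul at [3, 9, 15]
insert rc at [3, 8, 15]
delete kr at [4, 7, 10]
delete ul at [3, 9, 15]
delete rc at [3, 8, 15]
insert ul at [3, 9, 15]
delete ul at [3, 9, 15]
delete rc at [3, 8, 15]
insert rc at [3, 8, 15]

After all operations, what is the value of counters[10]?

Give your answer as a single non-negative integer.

Answer: 0

Derivation:
Step 1: insert b at [0, 7, 8] -> counters=[1,0,0,0,0,0,0,1,1,0,0,0,0,0,0,0,0]
Step 2: insert rc at [3, 8, 15] -> counters=[1,0,0,1,0,0,0,1,2,0,0,0,0,0,0,1,0]
Step 3: insert ul at [3, 9, 15] -> counters=[1,0,0,2,0,0,0,1,2,1,0,0,0,0,0,2,0]
Step 4: insert kr at [4, 7, 10] -> counters=[1,0,0,2,1,0,0,2,2,1,1,0,0,0,0,2,0]
Step 5: insert yb at [0, 7, 11] -> counters=[2,0,0,2,1,0,0,3,2,1,1,1,0,0,0,2,0]
Step 6: delete ul at [3, 9, 15] -> counters=[2,0,0,1,1,0,0,3,2,0,1,1,0,0,0,1,0]
Step 7: delete b at [0, 7, 8] -> counters=[1,0,0,1,1,0,0,2,1,0,1,1,0,0,0,1,0]
Step 8: delete yb at [0, 7, 11] -> counters=[0,0,0,1,1,0,0,1,1,0,1,0,0,0,0,1,0]
Step 9: insert rc at [3, 8, 15] -> counters=[0,0,0,2,1,0,0,1,2,0,1,0,0,0,0,2,0]
Step 10: insert ul at [3, 9, 15] -> counters=[0,0,0,3,1,0,0,1,2,1,1,0,0,0,0,3,0]
Step 11: insert rc at [3, 8, 15] -> counters=[0,0,0,4,1,0,0,1,3,1,1,0,0,0,0,4,0]
Step 12: delete kr at [4, 7, 10] -> counters=[0,0,0,4,0,0,0,0,3,1,0,0,0,0,0,4,0]
Step 13: delete ul at [3, 9, 15] -> counters=[0,0,0,3,0,0,0,0,3,0,0,0,0,0,0,3,0]
Step 14: delete rc at [3, 8, 15] -> counters=[0,0,0,2,0,0,0,0,2,0,0,0,0,0,0,2,0]
Step 15: insert ul at [3, 9, 15] -> counters=[0,0,0,3,0,0,0,0,2,1,0,0,0,0,0,3,0]
Step 16: delete ul at [3, 9, 15] -> counters=[0,0,0,2,0,0,0,0,2,0,0,0,0,0,0,2,0]
Step 17: delete rc at [3, 8, 15] -> counters=[0,0,0,1,0,0,0,0,1,0,0,0,0,0,0,1,0]
Step 18: insert rc at [3, 8, 15] -> counters=[0,0,0,2,0,0,0,0,2,0,0,0,0,0,0,2,0]
Final counters=[0,0,0,2,0,0,0,0,2,0,0,0,0,0,0,2,0] -> counters[10]=0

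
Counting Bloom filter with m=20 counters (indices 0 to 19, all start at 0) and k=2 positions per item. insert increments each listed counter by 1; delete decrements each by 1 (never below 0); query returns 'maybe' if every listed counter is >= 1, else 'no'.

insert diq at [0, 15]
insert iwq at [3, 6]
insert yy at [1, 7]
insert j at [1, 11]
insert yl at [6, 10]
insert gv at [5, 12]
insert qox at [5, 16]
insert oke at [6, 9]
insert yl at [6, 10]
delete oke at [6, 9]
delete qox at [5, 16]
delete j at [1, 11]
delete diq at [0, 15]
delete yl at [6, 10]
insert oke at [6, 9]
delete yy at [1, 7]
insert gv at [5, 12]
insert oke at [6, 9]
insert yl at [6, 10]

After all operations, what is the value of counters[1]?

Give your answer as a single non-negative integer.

Answer: 0

Derivation:
Step 1: insert diq at [0, 15] -> counters=[1,0,0,0,0,0,0,0,0,0,0,0,0,0,0,1,0,0,0,0]
Step 2: insert iwq at [3, 6] -> counters=[1,0,0,1,0,0,1,0,0,0,0,0,0,0,0,1,0,0,0,0]
Step 3: insert yy at [1, 7] -> counters=[1,1,0,1,0,0,1,1,0,0,0,0,0,0,0,1,0,0,0,0]
Step 4: insert j at [1, 11] -> counters=[1,2,0,1,0,0,1,1,0,0,0,1,0,0,0,1,0,0,0,0]
Step 5: insert yl at [6, 10] -> counters=[1,2,0,1,0,0,2,1,0,0,1,1,0,0,0,1,0,0,0,0]
Step 6: insert gv at [5, 12] -> counters=[1,2,0,1,0,1,2,1,0,0,1,1,1,0,0,1,0,0,0,0]
Step 7: insert qox at [5, 16] -> counters=[1,2,0,1,0,2,2,1,0,0,1,1,1,0,0,1,1,0,0,0]
Step 8: insert oke at [6, 9] -> counters=[1,2,0,1,0,2,3,1,0,1,1,1,1,0,0,1,1,0,0,0]
Step 9: insert yl at [6, 10] -> counters=[1,2,0,1,0,2,4,1,0,1,2,1,1,0,0,1,1,0,0,0]
Step 10: delete oke at [6, 9] -> counters=[1,2,0,1,0,2,3,1,0,0,2,1,1,0,0,1,1,0,0,0]
Step 11: delete qox at [5, 16] -> counters=[1,2,0,1,0,1,3,1,0,0,2,1,1,0,0,1,0,0,0,0]
Step 12: delete j at [1, 11] -> counters=[1,1,0,1,0,1,3,1,0,0,2,0,1,0,0,1,0,0,0,0]
Step 13: delete diq at [0, 15] -> counters=[0,1,0,1,0,1,3,1,0,0,2,0,1,0,0,0,0,0,0,0]
Step 14: delete yl at [6, 10] -> counters=[0,1,0,1,0,1,2,1,0,0,1,0,1,0,0,0,0,0,0,0]
Step 15: insert oke at [6, 9] -> counters=[0,1,0,1,0,1,3,1,0,1,1,0,1,0,0,0,0,0,0,0]
Step 16: delete yy at [1, 7] -> counters=[0,0,0,1,0,1,3,0,0,1,1,0,1,0,0,0,0,0,0,0]
Step 17: insert gv at [5, 12] -> counters=[0,0,0,1,0,2,3,0,0,1,1,0,2,0,0,0,0,0,0,0]
Step 18: insert oke at [6, 9] -> counters=[0,0,0,1,0,2,4,0,0,2,1,0,2,0,0,0,0,0,0,0]
Step 19: insert yl at [6, 10] -> counters=[0,0,0,1,0,2,5,0,0,2,2,0,2,0,0,0,0,0,0,0]
Final counters=[0,0,0,1,0,2,5,0,0,2,2,0,2,0,0,0,0,0,0,0] -> counters[1]=0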